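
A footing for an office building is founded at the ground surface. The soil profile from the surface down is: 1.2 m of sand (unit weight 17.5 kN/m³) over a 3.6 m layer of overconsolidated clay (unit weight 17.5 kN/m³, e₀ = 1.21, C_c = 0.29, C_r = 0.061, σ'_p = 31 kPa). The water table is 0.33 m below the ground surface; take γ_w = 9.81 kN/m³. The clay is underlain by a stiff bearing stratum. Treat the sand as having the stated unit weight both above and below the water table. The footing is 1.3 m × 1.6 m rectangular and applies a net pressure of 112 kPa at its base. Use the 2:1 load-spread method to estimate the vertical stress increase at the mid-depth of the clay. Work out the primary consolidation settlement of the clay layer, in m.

S_c ≈ 0.0493 m

Mid-depth of clay below the ground surface: z = 1.2 + 3.6/2 = 3 m.
Total vertical stress at mid-clay: σ_v = 17.5×1.2 + 17.5×1.8 = 52.5 kPa.
Pore pressure: u = 9.81×(3 − 0.33) = 26.193 kPa.
Initial effective stress: σ'_0 = σ_v − u = 52.5 − 26.193 = 26.307 kPa.
Stress increase at mid-clay by the 2:1 spreading method:
Δσ = qBL/((B+z)(L+z)) = 112×1.3×1.6/((1.3+3)(1.6+3)) = 11.778 kPa
Final effective stress: σ'_f = 26.307 + 11.778 = 38.085 kPa.
σ'_f = 38.085 > σ'_p = 31 kPa, so the stress path crosses the preconsolidation pressure — recompression up to σ'_p, then virgin compression beyond:
S_c = H/(1+e₀)·[C_r·log₁₀(σ'_p/σ'_0) + C_c·log₁₀(σ'_f/σ'_p)]
    = 3.6/2.21 × [0.061×log₁₀(31/26.307) + 0.29×log₁₀(38.085/31)]
    = 1.629 × [0.0043487 + 0.025924] = 0.04931 m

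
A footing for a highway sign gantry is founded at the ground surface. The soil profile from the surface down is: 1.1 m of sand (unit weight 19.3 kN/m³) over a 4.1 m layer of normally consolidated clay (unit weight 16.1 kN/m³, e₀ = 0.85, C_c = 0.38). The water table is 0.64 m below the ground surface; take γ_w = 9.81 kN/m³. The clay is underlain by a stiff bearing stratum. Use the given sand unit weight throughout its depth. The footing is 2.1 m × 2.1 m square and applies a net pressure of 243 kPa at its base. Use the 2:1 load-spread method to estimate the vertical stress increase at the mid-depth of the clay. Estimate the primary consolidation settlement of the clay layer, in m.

Mid-depth of clay below the ground surface: z = 1.1 + 4.1/2 = 3.15 m.
Total vertical stress at mid-clay: σ_v = 19.3×1.1 + 16.1×2.05 = 54.235 kPa.
Pore pressure: u = 9.81×(3.15 − 0.64) = 24.623 kPa.
Initial effective stress: σ'_0 = σ_v − u = 54.235 − 24.623 = 29.612 kPa.
Stress increase at mid-clay by the 2:1 spreading method:
Δσ = qBL/((B+z)(L+z)) = 243×2.1×2.1/((2.1+3.15)(2.1+3.15)) = 38.88 kPa
Final effective stress: σ'_f = σ'_0 + Δσ = 29.612 + 38.88 = 68.492 kPa.
Normally consolidated clay, so the full stress increment lies on the virgin compression line:
S_c = C_c·H/(1+e₀)·log₁₀(σ'_f/σ'_0) = 0.38×4.1/(1+0.85)×log₁₀(68.492/29.612)
    = 0.84216 × 0.36417 = 0.3067 m

S_c ≈ 0.307 m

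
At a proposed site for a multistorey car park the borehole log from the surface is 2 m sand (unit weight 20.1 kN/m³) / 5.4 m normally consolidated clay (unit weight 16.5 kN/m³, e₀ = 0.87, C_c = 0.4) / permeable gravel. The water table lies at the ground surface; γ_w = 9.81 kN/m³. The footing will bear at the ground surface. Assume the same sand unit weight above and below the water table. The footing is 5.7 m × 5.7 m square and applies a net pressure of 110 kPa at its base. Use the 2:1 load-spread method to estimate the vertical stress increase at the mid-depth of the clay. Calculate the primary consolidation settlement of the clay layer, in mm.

S_c ≈ 310 mm

Mid-depth of clay below the ground surface: z = 2 + 5.4/2 = 4.7 m.
Total vertical stress at mid-clay: σ_v = 20.1×2 + 16.5×2.7 = 84.75 kPa.
Pore pressure: u = 9.81×(4.7 − 0) = 46.107 kPa.
Initial effective stress: σ'_0 = σ_v − u = 84.75 − 46.107 = 38.643 kPa.
Stress increase at mid-clay by the 2:1 spreading method:
Δσ = qBL/((B+z)(L+z)) = 110×5.7×5.7/((5.7+4.7)(5.7+4.7)) = 33.043 kPa
Final effective stress: σ'_f = σ'_0 + Δσ = 38.643 + 33.043 = 71.686 kPa.
Normally consolidated clay, so the full stress increment lies on the virgin compression line:
S_c = C_c·H/(1+e₀)·log₁₀(σ'_f/σ'_0) = 0.4×5.4/(1+0.87)×log₁₀(71.686/38.643)
    = 1.1551 × 0.26836 = 0.31 m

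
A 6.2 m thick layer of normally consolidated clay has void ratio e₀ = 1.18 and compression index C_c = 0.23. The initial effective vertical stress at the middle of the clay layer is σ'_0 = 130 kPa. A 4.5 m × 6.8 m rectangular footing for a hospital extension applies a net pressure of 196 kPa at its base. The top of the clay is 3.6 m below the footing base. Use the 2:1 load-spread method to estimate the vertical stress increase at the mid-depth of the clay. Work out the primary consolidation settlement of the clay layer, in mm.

Mid-depth of clay below the footing base: z = 3.6 + 6.2/2 = 6.7 m.
Stress increase at mid-clay by the 2:1 spreading method:
Δσ = qBL/((B+z)(L+z)) = 196×4.5×6.8/((4.5+6.7)(6.8+6.7)) = 39.667 kPa
Final effective stress: σ'_f = σ'_0 + Δσ = 130 + 39.667 = 169.67 kPa.
Normally consolidated clay, so the full stress increment lies on the virgin compression line:
S_c = C_c·H/(1+e₀)·log₁₀(σ'_f/σ'_0) = 0.23×6.2/(1+1.18)×log₁₀(169.67/130)
    = 0.65413 × 0.11566 = 0.07566 m

S_c ≈ 75.7 mm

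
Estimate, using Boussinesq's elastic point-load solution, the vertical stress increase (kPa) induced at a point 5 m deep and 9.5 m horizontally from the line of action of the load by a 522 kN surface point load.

Δσ_z ≈ 0.218 kPa

Boussinesq vertical stress below a point load on an elastic half-space:
Δσ_z = 3P/(2πz²) · [1 + (r/z)²]^(−5/2)
r/z = 9.5/5 = 1.9; [1+(r/z)²]^(−5/2) = 0.021915.
Δσ_z = 3×522/(2π×5²) × 0.021915 = 9.9695 × 0.021915 = 0.2185 kPa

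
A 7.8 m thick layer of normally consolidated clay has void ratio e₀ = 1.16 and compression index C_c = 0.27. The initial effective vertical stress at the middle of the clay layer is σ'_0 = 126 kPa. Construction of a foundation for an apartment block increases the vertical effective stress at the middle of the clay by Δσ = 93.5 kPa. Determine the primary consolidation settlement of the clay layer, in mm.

Final effective stress: σ'_f = σ'_0 + Δσ = 126 + 93.5 = 219.5 kPa.
Normally consolidated clay, so the full stress increment lies on the virgin compression line:
S_c = C_c·H/(1+e₀)·log₁₀(σ'_f/σ'_0) = 0.27×7.8/(1+1.16)×log₁₀(219.5/126)
    = 0.975 × 0.24106 = 0.235 m

S_c ≈ 235 mm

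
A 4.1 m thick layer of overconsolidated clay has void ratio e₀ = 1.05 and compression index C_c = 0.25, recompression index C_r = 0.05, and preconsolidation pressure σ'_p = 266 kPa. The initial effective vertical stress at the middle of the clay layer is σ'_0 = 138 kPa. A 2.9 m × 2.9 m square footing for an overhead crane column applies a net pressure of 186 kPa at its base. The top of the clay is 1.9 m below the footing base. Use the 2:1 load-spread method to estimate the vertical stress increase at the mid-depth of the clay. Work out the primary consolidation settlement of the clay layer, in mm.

Mid-depth of clay below the footing base: z = 1.9 + 4.1/2 = 3.95 m.
Stress increase at mid-clay by the 2:1 spreading method:
Δσ = qBL/((B+z)(L+z)) = 186×2.9×2.9/((2.9+3.95)(2.9+3.95)) = 33.337 kPa
Final effective stress: σ'_f = 138 + 33.337 = 171.34 kPa.
σ'_f = 171.34 ≤ σ'_p = 266 kPa, so the clay remains overconsolidated and only the recompression index applies:
S_c = C_r·H/(1+e₀)·log₁₀(σ'_f/σ'_0) = 0.05×4.1/2.05×log₁₀(171.34/138)
    = 0.1 × 0.09398 = 0.009398 m

S_c ≈ 9.4 mm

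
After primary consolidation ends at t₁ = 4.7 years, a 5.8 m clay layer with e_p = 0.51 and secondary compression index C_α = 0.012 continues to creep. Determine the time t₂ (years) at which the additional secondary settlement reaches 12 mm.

t₂ ≈ 8.56 years

S_s = C_α·H/(1+e_p)·log₁₀(t₂/t₁) ⇒ log₁₀(t₂/t₁) = S_s·(1+e_p)/(C_α·H).
log₁₀(t₂/t₁) = 0.012 × (1+0.51) / (0.012×5.8) = 0.2603
t₂ = t₁ × 10^0.2603 = 4.7 × 1.821 = 8.559 years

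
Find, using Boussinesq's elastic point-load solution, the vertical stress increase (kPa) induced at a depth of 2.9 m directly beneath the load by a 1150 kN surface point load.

Δσ_z ≈ 65.3 kPa

Boussinesq vertical stress below a point load on an elastic half-space:
Δσ_z = 3P/(2πz²) · [1 + (r/z)²]^(−5/2)
r/z = 0/2.9 = 0; [1+(r/z)²]^(−5/2) = 1.
Δσ_z = 3×1150/(2π×2.9²) × 1 = 65.289 × 1 = 65.29 kPa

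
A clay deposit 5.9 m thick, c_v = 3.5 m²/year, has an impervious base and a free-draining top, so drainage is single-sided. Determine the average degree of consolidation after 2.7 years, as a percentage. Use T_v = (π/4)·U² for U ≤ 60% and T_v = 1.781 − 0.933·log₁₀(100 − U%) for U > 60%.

U ≈ 58.8 %

Drainage path length: H_d = H = 5.9 m (single drainage).
T_v = c_v·t/H_d² = 3.5×2.7/5.9² = 0.27147.
T_v = 0.27147 corresponds to the U ≤ 60% branch:
U = √(4T_v/π) = 0.5879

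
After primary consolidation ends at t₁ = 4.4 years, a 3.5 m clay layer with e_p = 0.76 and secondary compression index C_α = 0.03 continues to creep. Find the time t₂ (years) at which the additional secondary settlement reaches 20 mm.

t₂ ≈ 9.52 years

S_s = C_α·H/(1+e_p)·log₁₀(t₂/t₁) ⇒ log₁₀(t₂/t₁) = S_s·(1+e_p)/(C_α·H).
log₁₀(t₂/t₁) = 0.02 × (1+0.76) / (0.03×3.5) = 0.3352
t₂ = t₁ × 10^0.3352 = 4.4 × 2.164 = 9.521 years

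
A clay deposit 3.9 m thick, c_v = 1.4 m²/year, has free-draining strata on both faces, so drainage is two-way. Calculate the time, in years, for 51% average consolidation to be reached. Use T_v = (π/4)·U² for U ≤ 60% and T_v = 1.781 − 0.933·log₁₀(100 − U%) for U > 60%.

t ≈ 0.555 years

Drainage path length: H_d = H/2 = 1.95 m (double drainage).
U ≤ 60%: T_v = (π/4)·U² = (π/4)×0.51² = 0.20428.
t = T_v·H_d²/c_v = 0.20428×1.95²/1.4 = 0.5548 years.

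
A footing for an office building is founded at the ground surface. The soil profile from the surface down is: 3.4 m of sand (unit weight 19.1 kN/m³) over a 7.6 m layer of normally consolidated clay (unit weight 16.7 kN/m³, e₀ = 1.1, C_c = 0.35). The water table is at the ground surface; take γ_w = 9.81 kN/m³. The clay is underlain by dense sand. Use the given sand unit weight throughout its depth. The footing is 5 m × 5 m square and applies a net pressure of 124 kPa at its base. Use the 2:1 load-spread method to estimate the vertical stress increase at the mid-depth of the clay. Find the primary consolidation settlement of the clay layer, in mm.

S_c ≈ 169 mm

Mid-depth of clay below the ground surface: z = 3.4 + 7.6/2 = 7.2 m.
Total vertical stress at mid-clay: σ_v = 19.1×3.4 + 16.7×3.8 = 128.4 kPa.
Pore pressure: u = 9.81×(7.2 − 0) = 70.632 kPa.
Initial effective stress: σ'_0 = σ_v − u = 128.4 − 70.632 = 57.768 kPa.
Stress increase at mid-clay by the 2:1 spreading method:
Δσ = qBL/((B+z)(L+z)) = 124×5×5/((5+7.2)(5+7.2)) = 20.828 kPa
Final effective stress: σ'_f = σ'_0 + Δσ = 57.768 + 20.828 = 78.596 kPa.
Normally consolidated clay, so the full stress increment lies on the virgin compression line:
S_c = C_c·H/(1+e₀)·log₁₀(σ'_f/σ'_0) = 0.35×7.6/(1+1.1)×log₁₀(78.596/57.768)
    = 1.2667 × 0.13371 = 0.1694 m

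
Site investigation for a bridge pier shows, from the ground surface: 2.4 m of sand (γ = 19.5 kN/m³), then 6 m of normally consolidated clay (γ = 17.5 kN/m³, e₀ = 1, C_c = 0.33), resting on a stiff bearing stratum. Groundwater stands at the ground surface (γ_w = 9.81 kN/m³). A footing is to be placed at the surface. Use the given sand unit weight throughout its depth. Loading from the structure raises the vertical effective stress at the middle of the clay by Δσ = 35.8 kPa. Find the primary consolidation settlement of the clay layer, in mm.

S_c ≈ 246 mm

Mid-depth of clay below the ground surface: z = 2.4 + 6/2 = 5.4 m.
Total vertical stress at mid-clay: σ_v = 19.5×2.4 + 17.5×3 = 99.3 kPa.
Pore pressure: u = 9.81×(5.4 − 0) = 52.974 kPa.
Initial effective stress: σ'_0 = σ_v − u = 99.3 − 52.974 = 46.326 kPa.
Final effective stress: σ'_f = σ'_0 + Δσ = 46.326 + 35.8 = 82.126 kPa.
Normally consolidated clay, so the full stress increment lies on the virgin compression line:
S_c = C_c·H/(1+e₀)·log₁₀(σ'_f/σ'_0) = 0.33×6/(1+1)×log₁₀(82.126/46.326)
    = 0.99 × 0.24866 = 0.2462 m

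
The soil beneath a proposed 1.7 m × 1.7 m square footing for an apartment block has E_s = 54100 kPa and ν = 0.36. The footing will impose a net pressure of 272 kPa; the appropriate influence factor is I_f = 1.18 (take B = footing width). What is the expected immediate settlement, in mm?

S_e ≈ 8.78 mm

Immediate (elastic) settlement: S_e = q·B·(1−ν²)/E_s · I_f.
S_e = 272 × 1.7 × (1 − 0.36²) / 54100 × 1.18
    = 272 × 1.7 × 0.8704 / 54100 × 1.18
    = 0.008779 m = 8.779 mm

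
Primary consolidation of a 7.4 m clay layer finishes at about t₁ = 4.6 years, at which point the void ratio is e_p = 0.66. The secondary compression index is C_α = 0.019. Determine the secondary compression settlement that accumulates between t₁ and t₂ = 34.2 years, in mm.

S_s ≈ 73.8 mm

Secondary compression: S_s = C_α·H/(1+e_p)·log₁₀(t₂/t₁)
S_s = 0.019×7.4/(1+0.66)×log₁₀(34.2/4.6)
    = 0.0847 × 0.8713 = 0.0738 m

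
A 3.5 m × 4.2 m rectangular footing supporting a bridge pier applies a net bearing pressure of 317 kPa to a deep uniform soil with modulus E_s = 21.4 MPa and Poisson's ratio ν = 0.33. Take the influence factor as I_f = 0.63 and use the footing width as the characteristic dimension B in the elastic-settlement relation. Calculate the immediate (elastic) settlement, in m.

S_e ≈ 0.0291 m

Immediate (elastic) settlement: S_e = q·B·(1−ν²)/E_s · I_f.
E_s = 21.4 MPa = 21400 kPa.
S_e = 317 × 3.5 × (1 − 0.33²) / 21400 × 0.63
    = 317 × 3.5 × 0.8911 / 21400 × 0.63
    = 0.02911 m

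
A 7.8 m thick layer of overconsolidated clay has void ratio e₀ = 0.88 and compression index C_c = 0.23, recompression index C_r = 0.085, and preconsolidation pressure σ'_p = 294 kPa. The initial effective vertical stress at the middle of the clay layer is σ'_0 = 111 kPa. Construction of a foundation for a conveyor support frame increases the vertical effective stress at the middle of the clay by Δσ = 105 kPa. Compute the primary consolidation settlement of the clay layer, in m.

S_c ≈ 0.102 m

Final effective stress: σ'_f = 111 + 105 = 216 kPa.
σ'_f = 216 ≤ σ'_p = 294 kPa, so the clay remains overconsolidated and only the recompression index applies:
S_c = C_r·H/(1+e₀)·log₁₀(σ'_f/σ'_0) = 0.085×7.8/1.88×log₁₀(216/111)
    = 0.35266 × 0.28913 = 0.102 m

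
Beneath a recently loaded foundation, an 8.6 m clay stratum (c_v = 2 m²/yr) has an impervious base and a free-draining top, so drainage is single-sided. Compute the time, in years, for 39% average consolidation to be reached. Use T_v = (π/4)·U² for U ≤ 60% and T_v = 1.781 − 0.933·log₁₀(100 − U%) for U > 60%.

t ≈ 4.42 years

Drainage path length: H_d = H = 8.6 m (single drainage).
U ≤ 60%: T_v = (π/4)·U² = (π/4)×0.39² = 0.11946.
t = T_v·H_d²/c_v = 0.11946×8.6²/2 = 4.418 years.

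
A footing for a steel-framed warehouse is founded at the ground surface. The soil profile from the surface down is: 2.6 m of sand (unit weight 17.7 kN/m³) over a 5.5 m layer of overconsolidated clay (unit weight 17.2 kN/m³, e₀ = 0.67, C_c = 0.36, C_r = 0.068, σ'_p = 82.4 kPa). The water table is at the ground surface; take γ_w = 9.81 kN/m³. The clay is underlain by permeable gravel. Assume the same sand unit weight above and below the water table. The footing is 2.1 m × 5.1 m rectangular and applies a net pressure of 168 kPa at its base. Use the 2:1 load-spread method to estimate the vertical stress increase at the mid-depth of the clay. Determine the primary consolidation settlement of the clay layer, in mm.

S_c ≈ 43.6 mm

Mid-depth of clay below the ground surface: z = 2.6 + 5.5/2 = 5.35 m.
Total vertical stress at mid-clay: σ_v = 17.7×2.6 + 17.2×2.75 = 93.32 kPa.
Pore pressure: u = 9.81×(5.35 − 0) = 52.483 kPa.
Initial effective stress: σ'_0 = σ_v − u = 93.32 − 52.483 = 40.837 kPa.
Stress increase at mid-clay by the 2:1 spreading method:
Δσ = qBL/((B+z)(L+z)) = 168×2.1×5.1/((2.1+5.35)(5.1+5.35)) = 23.111 kPa
Final effective stress: σ'_f = 40.837 + 23.111 = 63.948 kPa.
σ'_f = 63.948 ≤ σ'_p = 82.4 kPa, so the clay remains overconsolidated and only the recompression index applies:
S_c = C_r·H/(1+e₀)·log₁₀(σ'_f/σ'_0) = 0.068×5.5/1.67×log₁₀(63.948/40.837)
    = 0.22395 × 0.19477 = 0.04362 m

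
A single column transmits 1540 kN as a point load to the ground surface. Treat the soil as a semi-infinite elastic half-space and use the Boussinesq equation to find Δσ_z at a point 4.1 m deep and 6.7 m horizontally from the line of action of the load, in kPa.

Boussinesq vertical stress below a point load on an elastic half-space:
Δσ_z = 3P/(2πz²) · [1 + (r/z)²]^(−5/2)
r/z = 6.7/4.1 = 1.6341; [1+(r/z)²]^(−5/2) = 0.038744.
Δσ_z = 3×1540/(2π×4.1²) × 0.038744 = 43.742 × 0.038744 = 1.695 kPa

Δσ_z ≈ 1.69 kPa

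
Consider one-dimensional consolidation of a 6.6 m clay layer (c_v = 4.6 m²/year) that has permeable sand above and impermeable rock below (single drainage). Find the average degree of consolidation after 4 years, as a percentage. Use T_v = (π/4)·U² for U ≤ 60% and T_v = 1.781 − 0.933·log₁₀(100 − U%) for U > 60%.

Drainage path length: H_d = H = 6.6 m (single drainage).
T_v = c_v·t/H_d² = 4.6×4/6.6² = 0.42241.
T_v = 0.42241 corresponds to the U > 60% branch:
U = 1 − 10^((1.781 − T_v)/0.933)/100 = 0.7141

U ≈ 71.4 %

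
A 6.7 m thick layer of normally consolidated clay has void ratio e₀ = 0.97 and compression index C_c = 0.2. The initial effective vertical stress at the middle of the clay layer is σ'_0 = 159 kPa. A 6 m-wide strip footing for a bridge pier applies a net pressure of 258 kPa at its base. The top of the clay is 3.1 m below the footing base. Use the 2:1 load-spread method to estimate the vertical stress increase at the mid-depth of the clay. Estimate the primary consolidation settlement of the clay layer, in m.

Mid-depth of clay below the footing base: z = 3.1 + 6.7/2 = 6.45 m.
Stress increase at mid-clay by the 2:1 spreading method:
Δσ = qB/(B+z) = 258×6/(6+6.45) = 124.34 kPa
Final effective stress: σ'_f = σ'_0 + Δσ = 159 + 124.34 = 283.34 kPa.
Normally consolidated clay, so the full stress increment lies on the virgin compression line:
S_c = C_c·H/(1+e₀)·log₁₀(σ'_f/σ'_0) = 0.2×6.7/(1+0.97)×log₁₀(283.34/159)
    = 0.6802 × 0.25091 = 0.1707 m

S_c ≈ 0.171 m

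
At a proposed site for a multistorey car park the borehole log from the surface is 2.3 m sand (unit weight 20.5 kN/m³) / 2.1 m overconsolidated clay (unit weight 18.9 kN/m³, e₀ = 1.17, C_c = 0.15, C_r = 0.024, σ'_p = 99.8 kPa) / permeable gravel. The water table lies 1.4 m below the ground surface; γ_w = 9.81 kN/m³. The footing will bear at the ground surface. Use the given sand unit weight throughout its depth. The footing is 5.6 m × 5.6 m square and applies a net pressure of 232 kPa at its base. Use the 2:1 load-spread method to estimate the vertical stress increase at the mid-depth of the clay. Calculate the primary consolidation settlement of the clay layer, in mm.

Mid-depth of clay below the ground surface: z = 2.3 + 2.1/2 = 3.35 m.
Total vertical stress at mid-clay: σ_v = 20.5×2.3 + 18.9×1.05 = 66.995 kPa.
Pore pressure: u = 9.81×(3.35 − 1.4) = 19.13 kPa.
Initial effective stress: σ'_0 = σ_v − u = 66.995 − 19.13 = 47.865 kPa.
Stress increase at mid-clay by the 2:1 spreading method:
Δσ = qBL/((B+z)(L+z)) = 232×5.6×5.6/((5.6+3.35)(5.6+3.35)) = 90.828 kPa
Final effective stress: σ'_f = 47.865 + 90.828 = 138.69 kPa.
σ'_f = 138.69 > σ'_p = 99.8 kPa, so the stress path crosses the preconsolidation pressure — recompression up to σ'_p, then virgin compression beyond:
S_c = H/(1+e₀)·[C_r·log₁₀(σ'_p/σ'_0) + C_c·log₁₀(σ'_f/σ'_p)]
    = 2.1/2.17 × [0.024×log₁₀(99.8/47.865) + 0.15×log₁₀(138.69/99.8)]
    = 0.96774 × [0.0076587 + 0.021437] = 0.02816 m

S_c ≈ 28.2 mm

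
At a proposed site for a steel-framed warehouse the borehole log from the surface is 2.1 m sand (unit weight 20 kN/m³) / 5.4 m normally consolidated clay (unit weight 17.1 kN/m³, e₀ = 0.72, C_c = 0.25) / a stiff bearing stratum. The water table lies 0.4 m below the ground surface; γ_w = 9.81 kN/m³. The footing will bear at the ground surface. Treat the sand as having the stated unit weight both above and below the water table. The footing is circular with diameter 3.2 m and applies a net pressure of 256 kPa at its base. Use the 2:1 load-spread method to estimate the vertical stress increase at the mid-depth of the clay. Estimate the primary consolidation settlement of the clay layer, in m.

S_c ≈ 0.221 m

Mid-depth of clay below the ground surface: z = 2.1 + 5.4/2 = 4.8 m.
Total vertical stress at mid-clay: σ_v = 20×2.1 + 17.1×2.7 = 88.17 kPa.
Pore pressure: u = 9.81×(4.8 − 0.4) = 43.164 kPa.
Initial effective stress: σ'_0 = σ_v − u = 88.17 − 43.164 = 45.006 kPa.
Stress increase at mid-clay by the 2:1 spreading method:
Δσ ≈ qD²/(D+z)² = 256×3.2²/(3.2+4.8)² = 40.96 kPa
Final effective stress: σ'_f = σ'_0 + Δσ = 45.006 + 40.96 = 85.966 kPa.
Normally consolidated clay, so the full stress increment lies on the virgin compression line:
S_c = C_c·H/(1+e₀)·log₁₀(σ'_f/σ'_0) = 0.25×5.4/(1+0.72)×log₁₀(85.966/45.006)
    = 0.78488 × 0.28106 = 0.2206 m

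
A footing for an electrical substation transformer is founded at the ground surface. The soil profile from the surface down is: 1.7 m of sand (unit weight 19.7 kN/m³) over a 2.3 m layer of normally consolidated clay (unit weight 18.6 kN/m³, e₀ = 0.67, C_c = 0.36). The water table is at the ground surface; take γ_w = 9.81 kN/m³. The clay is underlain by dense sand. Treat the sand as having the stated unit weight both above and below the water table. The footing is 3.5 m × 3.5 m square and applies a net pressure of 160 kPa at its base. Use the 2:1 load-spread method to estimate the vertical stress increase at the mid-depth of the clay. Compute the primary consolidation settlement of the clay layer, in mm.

Mid-depth of clay below the ground surface: z = 1.7 + 2.3/2 = 2.85 m.
Total vertical stress at mid-clay: σ_v = 19.7×1.7 + 18.6×1.15 = 54.88 kPa.
Pore pressure: u = 9.81×(2.85 − 0) = 27.959 kPa.
Initial effective stress: σ'_0 = σ_v − u = 54.88 − 27.959 = 26.921 kPa.
Stress increase at mid-clay by the 2:1 spreading method:
Δσ = qBL/((B+z)(L+z)) = 160×3.5×3.5/((3.5+2.85)(3.5+2.85)) = 48.608 kPa
Final effective stress: σ'_f = σ'_0 + Δσ = 26.921 + 48.608 = 75.529 kPa.
Normally consolidated clay, so the full stress increment lies on the virgin compression line:
S_c = C_c·H/(1+e₀)·log₁₀(σ'_f/σ'_0) = 0.36×2.3/(1+0.67)×log₁₀(75.529/26.921)
    = 0.49581 × 0.44802 = 0.2221 m

S_c ≈ 222 mm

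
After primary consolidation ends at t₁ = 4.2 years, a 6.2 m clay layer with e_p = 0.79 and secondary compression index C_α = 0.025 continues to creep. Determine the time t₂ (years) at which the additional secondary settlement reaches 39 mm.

S_s = C_α·H/(1+e_p)·log₁₀(t₂/t₁) ⇒ log₁₀(t₂/t₁) = S_s·(1+e_p)/(C_α·H).
log₁₀(t₂/t₁) = 0.039 × (1+0.79) / (0.025×6.2) = 0.4504
t₂ = t₁ × 10^0.4504 = 4.2 × 2.821 = 11.85 years

t₂ ≈ 11.8 years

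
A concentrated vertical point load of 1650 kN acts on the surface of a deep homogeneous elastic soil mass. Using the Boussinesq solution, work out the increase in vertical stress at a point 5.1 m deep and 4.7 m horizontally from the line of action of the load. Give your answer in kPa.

Boussinesq vertical stress below a point load on an elastic half-space:
Δσ_z = 3P/(2πz²) · [1 + (r/z)²]^(−5/2)
r/z = 4.7/5.1 = 0.92157; [1+(r/z)²]^(−5/2) = 0.21502.
Δσ_z = 3×1650/(2π×5.1²) × 0.21502 = 30.289 × 0.21502 = 6.513 kPa

Δσ_z ≈ 6.51 kPa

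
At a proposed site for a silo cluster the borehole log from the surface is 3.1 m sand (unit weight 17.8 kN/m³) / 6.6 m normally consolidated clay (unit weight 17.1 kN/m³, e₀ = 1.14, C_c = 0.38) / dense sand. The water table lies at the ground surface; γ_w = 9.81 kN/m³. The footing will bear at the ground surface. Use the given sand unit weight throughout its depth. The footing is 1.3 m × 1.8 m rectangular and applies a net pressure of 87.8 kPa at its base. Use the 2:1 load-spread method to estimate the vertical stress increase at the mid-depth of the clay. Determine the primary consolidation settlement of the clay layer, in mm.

S_c ≈ 32.8 mm

Mid-depth of clay below the ground surface: z = 3.1 + 6.6/2 = 6.4 m.
Total vertical stress at mid-clay: σ_v = 17.8×3.1 + 17.1×3.3 = 111.61 kPa.
Pore pressure: u = 9.81×(6.4 − 0) = 62.784 kPa.
Initial effective stress: σ'_0 = σ_v − u = 111.61 − 62.784 = 48.826 kPa.
Stress increase at mid-clay by the 2:1 spreading method:
Δσ = qBL/((B+z)(L+z)) = 87.8×1.3×1.8/((1.3+6.4)(1.8+6.4)) = 3.2539 kPa
Final effective stress: σ'_f = σ'_0 + Δσ = 48.826 + 3.2539 = 52.08 kPa.
Normally consolidated clay, so the full stress increment lies on the virgin compression line:
S_c = C_c·H/(1+e₀)·log₁₀(σ'_f/σ'_0) = 0.38×6.6/(1+1.14)×log₁₀(52.08/48.826)
    = 1.172 × 0.02802 = 0.03284 m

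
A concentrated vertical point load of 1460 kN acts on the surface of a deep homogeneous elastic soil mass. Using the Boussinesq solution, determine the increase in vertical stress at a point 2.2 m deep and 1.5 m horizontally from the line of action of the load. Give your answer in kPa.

Δσ_z ≈ 55.5 kPa

Boussinesq vertical stress below a point load on an elastic half-space:
Δσ_z = 3P/(2πz²) · [1 + (r/z)²]^(−5/2)
r/z = 1.5/2.2 = 0.68182; [1+(r/z)²]^(−5/2) = 0.38503.
Δσ_z = 3×1460/(2π×2.2²) × 0.38503 = 144.03 × 0.38503 = 55.46 kPa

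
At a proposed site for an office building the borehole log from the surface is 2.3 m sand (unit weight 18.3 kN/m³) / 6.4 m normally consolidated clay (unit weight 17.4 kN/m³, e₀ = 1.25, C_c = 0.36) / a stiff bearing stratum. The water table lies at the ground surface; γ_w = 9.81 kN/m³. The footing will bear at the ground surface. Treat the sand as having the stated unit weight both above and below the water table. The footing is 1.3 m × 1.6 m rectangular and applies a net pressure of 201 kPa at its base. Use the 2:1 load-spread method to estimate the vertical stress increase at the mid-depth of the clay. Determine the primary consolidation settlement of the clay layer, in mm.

S_c ≈ 80.2 mm

Mid-depth of clay below the ground surface: z = 2.3 + 6.4/2 = 5.5 m.
Total vertical stress at mid-clay: σ_v = 18.3×2.3 + 17.4×3.2 = 97.77 kPa.
Pore pressure: u = 9.81×(5.5 − 0) = 53.955 kPa.
Initial effective stress: σ'_0 = σ_v − u = 97.77 − 53.955 = 43.815 kPa.
Stress increase at mid-clay by the 2:1 spreading method:
Δσ = qBL/((B+z)(L+z)) = 201×1.3×1.6/((1.3+5.5)(1.6+5.5)) = 8.6595 kPa
Final effective stress: σ'_f = σ'_0 + Δσ = 43.815 + 8.6595 = 52.474 kPa.
Normally consolidated clay, so the full stress increment lies on the virgin compression line:
S_c = C_c·H/(1+e₀)·log₁₀(σ'_f/σ'_0) = 0.36×6.4/(1+1.25)×log₁₀(52.474/43.815)
    = 1.024 × 0.078321 = 0.0802 m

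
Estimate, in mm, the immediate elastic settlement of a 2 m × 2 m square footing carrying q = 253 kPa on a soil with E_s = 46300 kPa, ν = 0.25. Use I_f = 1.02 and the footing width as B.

Immediate (elastic) settlement: S_e = q·B·(1−ν²)/E_s · I_f.
S_e = 253 × 2 × (1 − 0.25²) / 46300 × 1.02
    = 253 × 2 × 0.9375 / 46300 × 1.02
    = 0.01045 m = 10.45 mm

S_e ≈ 10.5 mm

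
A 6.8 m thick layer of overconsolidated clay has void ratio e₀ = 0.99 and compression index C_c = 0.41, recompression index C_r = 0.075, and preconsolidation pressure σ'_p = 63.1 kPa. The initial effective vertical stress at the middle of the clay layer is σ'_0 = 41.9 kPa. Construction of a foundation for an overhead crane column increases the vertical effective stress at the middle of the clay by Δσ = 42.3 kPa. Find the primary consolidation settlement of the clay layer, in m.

Final effective stress: σ'_f = 41.9 + 42.3 = 84.2 kPa.
σ'_f = 84.2 > σ'_p = 63.1 kPa, so the stress path crosses the preconsolidation pressure — recompression up to σ'_p, then virgin compression beyond:
S_c = H/(1+e₀)·[C_r·log₁₀(σ'_p/σ'_0) + C_c·log₁₀(σ'_f/σ'_p)]
    = 6.8/1.99 × [0.075×log₁₀(63.1/41.9) + 0.41×log₁₀(84.2/63.1)]
    = 3.4171 × [0.013336 + 0.051366] = 0.2211 m

S_c ≈ 0.221 m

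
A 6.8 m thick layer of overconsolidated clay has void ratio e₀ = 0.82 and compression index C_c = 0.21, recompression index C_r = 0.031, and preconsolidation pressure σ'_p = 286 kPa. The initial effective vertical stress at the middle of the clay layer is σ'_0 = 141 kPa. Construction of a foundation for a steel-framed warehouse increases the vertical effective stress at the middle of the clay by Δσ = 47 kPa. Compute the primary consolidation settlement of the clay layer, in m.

S_c ≈ 0.0145 m

Final effective stress: σ'_f = 141 + 47 = 188 kPa.
σ'_f = 188 ≤ σ'_p = 286 kPa, so the clay remains overconsolidated and only the recompression index applies:
S_c = C_r·H/(1+e₀)·log₁₀(σ'_f/σ'_0) = 0.031×6.8/1.82×log₁₀(188/141)
    = 0.11583 × 0.12494 = 0.01447 m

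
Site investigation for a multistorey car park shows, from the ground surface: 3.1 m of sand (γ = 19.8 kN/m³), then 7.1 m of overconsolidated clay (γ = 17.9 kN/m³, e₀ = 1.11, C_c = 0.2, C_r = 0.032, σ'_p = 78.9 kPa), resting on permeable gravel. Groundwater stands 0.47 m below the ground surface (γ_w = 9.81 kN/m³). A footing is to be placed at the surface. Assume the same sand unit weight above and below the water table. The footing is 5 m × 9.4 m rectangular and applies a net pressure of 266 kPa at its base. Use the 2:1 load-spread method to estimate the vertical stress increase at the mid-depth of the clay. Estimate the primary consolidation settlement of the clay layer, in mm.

Mid-depth of clay below the ground surface: z = 3.1 + 7.1/2 = 6.65 m.
Total vertical stress at mid-clay: σ_v = 19.8×3.1 + 17.9×3.55 = 124.92 kPa.
Pore pressure: u = 9.81×(6.65 − 0.47) = 60.626 kPa.
Initial effective stress: σ'_0 = σ_v − u = 124.92 − 60.626 = 64.294 kPa.
Stress increase at mid-clay by the 2:1 spreading method:
Δσ = qBL/((B+z)(L+z)) = 266×5×9.4/((5+6.65)(9.4+6.65)) = 66.862 kPa
Final effective stress: σ'_f = 64.294 + 66.862 = 131.16 kPa.
σ'_f = 131.16 > σ'_p = 78.9 kPa, so the stress path crosses the preconsolidation pressure — recompression up to σ'_p, then virgin compression beyond:
S_c = H/(1+e₀)·[C_r·log₁₀(σ'_p/σ'_0) + C_c·log₁₀(σ'_f/σ'_p)]
    = 7.1/2.11 × [0.032×log₁₀(78.9/64.294) + 0.2×log₁₀(131.16/78.9)]
    = 3.3649 × [0.002845 + 0.044145] = 0.1581 m

S_c ≈ 158 mm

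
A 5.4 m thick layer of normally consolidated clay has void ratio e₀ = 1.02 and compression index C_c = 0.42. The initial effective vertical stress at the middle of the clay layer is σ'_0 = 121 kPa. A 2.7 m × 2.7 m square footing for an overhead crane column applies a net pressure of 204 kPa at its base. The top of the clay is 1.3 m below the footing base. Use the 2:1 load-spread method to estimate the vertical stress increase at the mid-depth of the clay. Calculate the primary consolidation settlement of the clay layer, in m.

S_c ≈ 0.118 m

Mid-depth of clay below the footing base: z = 1.3 + 5.4/2 = 4 m.
Stress increase at mid-clay by the 2:1 spreading method:
Δσ = qBL/((B+z)(L+z)) = 204×2.7×2.7/((2.7+4)(2.7+4)) = 33.129 kPa
Final effective stress: σ'_f = σ'_0 + Δσ = 121 + 33.129 = 154.13 kPa.
Normally consolidated clay, so the full stress increment lies on the virgin compression line:
S_c = C_c·H/(1+e₀)·log₁₀(σ'_f/σ'_0) = 0.42×5.4/(1+1.02)×log₁₀(154.13/121)
    = 1.1228 × 0.1051 = 0.118 m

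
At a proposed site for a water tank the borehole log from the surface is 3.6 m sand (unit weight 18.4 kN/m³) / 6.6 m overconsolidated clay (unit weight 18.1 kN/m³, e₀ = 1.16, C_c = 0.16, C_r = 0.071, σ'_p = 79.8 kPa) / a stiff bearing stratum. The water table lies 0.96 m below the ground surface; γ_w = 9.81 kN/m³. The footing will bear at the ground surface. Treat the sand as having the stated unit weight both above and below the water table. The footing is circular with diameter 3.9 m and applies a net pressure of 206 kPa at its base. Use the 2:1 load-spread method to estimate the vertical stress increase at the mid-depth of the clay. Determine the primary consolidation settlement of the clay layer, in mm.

Mid-depth of clay below the ground surface: z = 3.6 + 6.6/2 = 6.9 m.
Total vertical stress at mid-clay: σ_v = 18.4×3.6 + 18.1×3.3 = 125.97 kPa.
Pore pressure: u = 9.81×(6.9 − 0.96) = 58.271 kPa.
Initial effective stress: σ'_0 = σ_v − u = 125.97 − 58.271 = 67.699 kPa.
Stress increase at mid-clay by the 2:1 spreading method:
Δσ ≈ qD²/(D+z)² = 206×3.9²/(3.9+6.9)² = 26.863 kPa
Final effective stress: σ'_f = 67.699 + 26.863 = 94.562 kPa.
σ'_f = 94.562 > σ'_p = 79.8 kPa, so the stress path crosses the preconsolidation pressure — recompression up to σ'_p, then virgin compression beyond:
S_c = H/(1+e₀)·[C_r·log₁₀(σ'_p/σ'_0) + C_c·log₁₀(σ'_f/σ'_p)]
    = 6.6/2.16 × [0.071×log₁₀(79.8/67.699) + 0.16×log₁₀(94.562/79.8)]
    = 3.0556 × [0.0050709 + 0.011794] = 0.05153 m

S_c ≈ 51.5 mm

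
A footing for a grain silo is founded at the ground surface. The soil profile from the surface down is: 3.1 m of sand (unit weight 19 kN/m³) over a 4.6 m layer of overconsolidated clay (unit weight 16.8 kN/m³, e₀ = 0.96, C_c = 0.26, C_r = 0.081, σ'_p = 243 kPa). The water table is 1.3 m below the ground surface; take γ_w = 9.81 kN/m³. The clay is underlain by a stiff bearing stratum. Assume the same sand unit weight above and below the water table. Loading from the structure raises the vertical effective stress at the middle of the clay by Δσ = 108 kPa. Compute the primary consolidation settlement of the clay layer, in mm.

S_c ≈ 87.5 mm

Mid-depth of clay below the ground surface: z = 3.1 + 4.6/2 = 5.4 m.
Total vertical stress at mid-clay: σ_v = 19×3.1 + 16.8×2.3 = 97.54 kPa.
Pore pressure: u = 9.81×(5.4 − 1.3) = 40.221 kPa.
Initial effective stress: σ'_0 = σ_v − u = 97.54 − 40.221 = 57.319 kPa.
Final effective stress: σ'_f = 57.319 + 108 = 165.32 kPa.
σ'_f = 165.32 ≤ σ'_p = 243 kPa, so the clay remains overconsolidated and only the recompression index applies:
S_c = C_r·H/(1+e₀)·log₁₀(σ'_f/σ'_0) = 0.081×4.6/1.96×log₁₀(165.32/57.319)
    = 0.1901 × 0.46003 = 0.08745 m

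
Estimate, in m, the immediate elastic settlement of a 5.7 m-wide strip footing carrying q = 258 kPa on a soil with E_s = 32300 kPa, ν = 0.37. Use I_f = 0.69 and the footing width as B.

Immediate (elastic) settlement: S_e = q·B·(1−ν²)/E_s · I_f.
S_e = 258 × 5.7 × (1 − 0.37²) / 32300 × 0.69
    = 258 × 5.7 × 0.8631 / 32300 × 0.69
    = 0.02711 m

S_e ≈ 0.0271 m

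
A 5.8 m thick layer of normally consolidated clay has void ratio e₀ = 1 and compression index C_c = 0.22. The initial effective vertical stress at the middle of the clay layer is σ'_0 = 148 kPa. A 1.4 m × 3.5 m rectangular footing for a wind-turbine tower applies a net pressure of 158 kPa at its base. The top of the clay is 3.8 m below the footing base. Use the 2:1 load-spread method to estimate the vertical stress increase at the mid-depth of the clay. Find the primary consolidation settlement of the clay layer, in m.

S_c ≈ 0.017 m

Mid-depth of clay below the footing base: z = 3.8 + 5.8/2 = 6.7 m.
Stress increase at mid-clay by the 2:1 spreading method:
Δσ = qBL/((B+z)(L+z)) = 158×1.4×3.5/((1.4+6.7)(3.5+6.7)) = 9.3706 kPa
Final effective stress: σ'_f = σ'_0 + Δσ = 148 + 9.3706 = 157.37 kPa.
Normally consolidated clay, so the full stress increment lies on the virgin compression line:
S_c = C_c·H/(1+e₀)·log₁₀(σ'_f/σ'_0) = 0.22×5.8/(1+1)×log₁₀(157.37/148)
    = 0.638 × 0.02666 = 0.01701 m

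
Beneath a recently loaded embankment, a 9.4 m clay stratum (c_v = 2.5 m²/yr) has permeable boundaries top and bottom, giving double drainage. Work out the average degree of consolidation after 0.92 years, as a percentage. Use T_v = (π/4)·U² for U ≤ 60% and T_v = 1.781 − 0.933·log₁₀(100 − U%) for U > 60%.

U ≈ 36.4 %

Drainage path length: H_d = H/2 = 4.7 m (double drainage).
T_v = c_v·t/H_d² = 2.5×0.92/4.7² = 0.10412.
T_v = 0.10412 corresponds to the U ≤ 60% branch:
U = √(4T_v/π) = 0.3641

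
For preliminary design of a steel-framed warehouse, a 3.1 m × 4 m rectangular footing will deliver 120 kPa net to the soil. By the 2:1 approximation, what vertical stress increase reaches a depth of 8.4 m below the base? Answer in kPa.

Δσ_z ≈ 10.4 kPa

By the 2:1 method the load spreads at 1 horizontal : 2 vertical, so at depth z the loaded area has grown by z in each plan dimension:
Δσ = qBL/((B+z)(L+z)) = 120×3.1×4/((3.1+8.4)(4+8.4)) = 10.435 kPa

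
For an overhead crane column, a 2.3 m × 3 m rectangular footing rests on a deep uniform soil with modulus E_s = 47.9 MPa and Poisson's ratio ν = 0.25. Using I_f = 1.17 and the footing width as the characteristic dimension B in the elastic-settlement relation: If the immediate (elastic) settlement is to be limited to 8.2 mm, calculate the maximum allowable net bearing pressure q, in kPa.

E_s = 47.9 MPa = 47900 kPa.
S_e = q·B·(1−ν²)/E_s · I_f  ⇒  q = S_e·E_s / (B·(1−ν²)·I_f).
q = 0.0082 × 47900 / (2.3 × 0.9375 × 1.17) = 155.7 kPa

q ≈ 156 kPa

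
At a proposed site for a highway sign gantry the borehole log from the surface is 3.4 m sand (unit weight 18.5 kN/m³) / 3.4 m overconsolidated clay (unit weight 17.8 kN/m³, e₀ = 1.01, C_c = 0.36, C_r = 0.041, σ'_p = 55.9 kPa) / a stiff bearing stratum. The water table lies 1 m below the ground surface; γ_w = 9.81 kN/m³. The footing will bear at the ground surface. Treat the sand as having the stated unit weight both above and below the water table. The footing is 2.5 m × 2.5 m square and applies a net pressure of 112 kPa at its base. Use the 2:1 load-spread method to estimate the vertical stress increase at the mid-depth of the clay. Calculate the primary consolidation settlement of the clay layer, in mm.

Mid-depth of clay below the ground surface: z = 3.4 + 3.4/2 = 5.1 m.
Total vertical stress at mid-clay: σ_v = 18.5×3.4 + 17.8×1.7 = 93.16 kPa.
Pore pressure: u = 9.81×(5.1 − 1) = 40.221 kPa.
Initial effective stress: σ'_0 = σ_v − u = 93.16 − 40.221 = 52.939 kPa.
Stress increase at mid-clay by the 2:1 spreading method:
Δσ = qBL/((B+z)(L+z)) = 112×2.5×2.5/((2.5+5.1)(2.5+5.1)) = 12.119 kPa
Final effective stress: σ'_f = 52.939 + 12.119 = 65.058 kPa.
σ'_f = 65.058 > σ'_p = 55.9 kPa, so the stress path crosses the preconsolidation pressure — recompression up to σ'_p, then virgin compression beyond:
S_c = H/(1+e₀)·[C_r·log₁₀(σ'_p/σ'_0) + C_c·log₁₀(σ'_f/σ'_p)]
    = 3.4/2.01 × [0.041×log₁₀(55.9/52.939) + 0.36×log₁₀(65.058/55.9)]
    = 1.6915 × [0.00096908 + 0.02372] = 0.04176 m

S_c ≈ 41.8 mm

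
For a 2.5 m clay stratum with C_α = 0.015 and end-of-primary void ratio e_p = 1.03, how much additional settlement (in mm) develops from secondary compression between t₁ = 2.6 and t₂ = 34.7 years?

S_s ≈ 20.8 mm

Secondary compression: S_s = C_α·H/(1+e_p)·log₁₀(t₂/t₁)
S_s = 0.015×2.5/(1+1.03)×log₁₀(34.7/2.6)
    = 0.01847 × 1.125 = 0.02079 m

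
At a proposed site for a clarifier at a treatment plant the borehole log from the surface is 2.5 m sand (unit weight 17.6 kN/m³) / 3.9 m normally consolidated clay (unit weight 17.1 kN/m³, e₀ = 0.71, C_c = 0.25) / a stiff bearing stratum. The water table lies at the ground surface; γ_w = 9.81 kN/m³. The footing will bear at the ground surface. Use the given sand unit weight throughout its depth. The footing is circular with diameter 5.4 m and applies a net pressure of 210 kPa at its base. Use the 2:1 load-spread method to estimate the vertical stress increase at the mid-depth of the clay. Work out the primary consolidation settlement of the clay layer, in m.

Mid-depth of clay below the ground surface: z = 2.5 + 3.9/2 = 4.45 m.
Total vertical stress at mid-clay: σ_v = 17.6×2.5 + 17.1×1.95 = 77.345 kPa.
Pore pressure: u = 9.81×(4.45 − 0) = 43.655 kPa.
Initial effective stress: σ'_0 = σ_v − u = 77.345 − 43.655 = 33.69 kPa.
Stress increase at mid-clay by the 2:1 spreading method:
Δσ ≈ qD²/(D+z)² = 210×5.4²/(5.4+4.45)² = 63.115 kPa
Final effective stress: σ'_f = σ'_0 + Δσ = 33.69 + 63.115 = 96.805 kPa.
Normally consolidated clay, so the full stress increment lies on the virgin compression line:
S_c = C_c·H/(1+e₀)·log₁₀(σ'_f/σ'_0) = 0.25×3.9/(1+0.71)×log₁₀(96.805/33.69)
    = 0.57018 × 0.4584 = 0.2614 m

S_c ≈ 0.261 m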